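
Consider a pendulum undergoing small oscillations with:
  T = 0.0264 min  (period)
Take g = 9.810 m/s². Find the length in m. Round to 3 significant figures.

0.623 m

Rearranging: L = g·(T/2π)².
T = 0.0264 min = 1.584 s; g = 9.810 m/s².
L = 0.6235 m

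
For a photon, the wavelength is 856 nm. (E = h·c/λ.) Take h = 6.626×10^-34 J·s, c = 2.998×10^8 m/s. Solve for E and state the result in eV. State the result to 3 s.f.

1.45 eV

Directly: E = hc/λ.
λ = 856 nm = 8.560×10^-7 m; h = 6.626×10^-34 J·s; c = 2.998×10^8 m/s.
E = 2.321×10^-19 J
2.321×10^-19 J × (1 eV / 1.602×10^-19 J) = 1.448 eV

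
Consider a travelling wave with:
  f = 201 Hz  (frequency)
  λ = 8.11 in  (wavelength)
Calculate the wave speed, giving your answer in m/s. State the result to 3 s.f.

v is given directly by: v = fλ.
f = 201 Hz; λ = 8.11 in = 0.2060 m.
v = 41.40 m/s

41.4 m/s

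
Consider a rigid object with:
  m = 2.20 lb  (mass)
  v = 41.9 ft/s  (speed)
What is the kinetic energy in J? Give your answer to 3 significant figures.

KE is given directly by: KE = ½mv².
m = 2.20 lb = 0.9979 kg; v = 41.9 ft/s = 12.77 m/s.
KE = 81.38 J

81.4 J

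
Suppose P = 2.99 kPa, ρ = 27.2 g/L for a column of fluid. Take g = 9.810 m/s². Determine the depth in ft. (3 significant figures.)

Rearranging: h = P/(ρ·g).
P = 2.99 kPa = 2990 Pa; ρ = 27.2 g/L = 27.20 kg/m³; g = 9.810 m/s².
h = 11.21 m
11.21 m × (1 ft / 0.3048 m) = 36.76 ft

36.8 ft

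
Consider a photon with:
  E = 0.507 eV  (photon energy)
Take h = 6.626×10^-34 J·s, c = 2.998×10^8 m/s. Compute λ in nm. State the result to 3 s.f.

Solving E = h·c/λ for λ: λ = hc/E.
E = 0.507 eV = 8.123×10^-20 J; h = 6.626×10^-34 J·s; c = 2.998×10^8 m/s.
λ = 2.445×10^-6 m
2.445×10^-6 m × (1 nm / 1.000×10^-9 m) = 2445 nm

2450 nm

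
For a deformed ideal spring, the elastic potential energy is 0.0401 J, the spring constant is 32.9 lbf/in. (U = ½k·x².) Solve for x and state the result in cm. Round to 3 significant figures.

0.373 cm

Rearranging U = ½k·x² for x: x = √(2U/k).
U = 0.0401 J; k = 32.9 lbf/in = 5762 N/m.
x = 0.003731 m
0.003731 m × (1 cm / 0.01000 m) = 0.3731 cm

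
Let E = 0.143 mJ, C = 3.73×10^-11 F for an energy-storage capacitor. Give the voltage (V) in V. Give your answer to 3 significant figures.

2770 V

Rearranging E = ½C·V² for V: V = √(2E/C).
E = 0.143 mJ = 1.430×10^-4 J; C = 3.73×10^-11 F.
V = 2769 V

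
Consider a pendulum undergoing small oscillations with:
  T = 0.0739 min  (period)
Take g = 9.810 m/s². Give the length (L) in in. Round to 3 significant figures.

192 in

Rearranging: L = g·(T/2π)².
T = 0.0739 min = 4.434 s; g = 9.810 m/s².
L = 4.885 m
4.885 m × (1 in / 0.02540 m) = 192.3 in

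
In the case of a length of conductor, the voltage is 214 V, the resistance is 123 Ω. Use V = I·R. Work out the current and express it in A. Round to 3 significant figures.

Solving V = I·R for I: I = V/R.
V = 214 V; R = 123 Ω.
I = 1.740 A

1.74 A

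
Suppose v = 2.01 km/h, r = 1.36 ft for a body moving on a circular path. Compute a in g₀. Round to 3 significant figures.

0.0767 g₀

a is given directly by: a = v²/r.
v = 2.01 km/h = 0.5583 m/s; r = 1.36 ft = 0.4145 m.
a = 0.7520 m/s²
0.7520 m/s² × (1 g₀ / 9.807 m/s²) = 0.07669 g₀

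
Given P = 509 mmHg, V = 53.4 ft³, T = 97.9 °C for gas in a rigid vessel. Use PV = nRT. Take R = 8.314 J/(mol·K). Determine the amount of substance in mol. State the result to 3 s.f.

33.3 mol

Rearranging: n = PV/(RT).
P = 509 mmHg = 67861 Pa; V = 53.4 ft³ = 1.512 m³; T = 97.9 °C = 371.0 K; R = 8.314 J/(mol·K).
n = 33.26 mol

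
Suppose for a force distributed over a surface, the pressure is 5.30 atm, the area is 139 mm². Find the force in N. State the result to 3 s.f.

74.6 N

Solving P = F/A for F: F = P·A.
P = 5.30 atm = 5.370×10^5 Pa; A = 139 mm² = 1.390×10^-4 m².
F = 74.65 N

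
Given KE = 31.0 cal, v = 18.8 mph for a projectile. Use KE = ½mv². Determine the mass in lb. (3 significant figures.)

Rearranging: m = 2·KE/v².
KE = 31.0 cal = 129.7 J; v = 18.8 mph = 8.404 m/s.
m = 3.673 kg
3.673 kg × (1 lb / 0.4536 kg) = 8.097 lb

8.10 lb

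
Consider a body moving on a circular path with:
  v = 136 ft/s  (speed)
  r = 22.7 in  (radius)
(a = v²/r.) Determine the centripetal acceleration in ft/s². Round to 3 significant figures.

a is given directly by: a = v²/r.
v = 136 ft/s = 41.45 m/s; r = 22.7 in = 0.5766 m.
a = 2980 m/s²
2980 m/s² × (1 ft/s² / 0.3048 m/s²) = 9778 ft/s²

9780 ft/s²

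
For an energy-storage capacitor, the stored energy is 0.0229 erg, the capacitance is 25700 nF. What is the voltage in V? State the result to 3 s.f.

Rearranging E = ½C·V² for V: V = √(2E/C).
E = 0.0229 erg = 2.290×10^-9 J; C = 25700 nF = 2.570×10^-5 F.
V = 0.01335 V  (the unit combination reduces to kg·m²/(A·s³) = V)

0.0133 V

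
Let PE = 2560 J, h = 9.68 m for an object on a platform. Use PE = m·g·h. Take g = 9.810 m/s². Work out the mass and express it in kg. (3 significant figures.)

27.0 kg

Solving PE = m·g·h for m: m = PE/(g·h).
PE = 2560 J; h = 9.68 m; g = 9.810 m/s².
m = 26.96 kg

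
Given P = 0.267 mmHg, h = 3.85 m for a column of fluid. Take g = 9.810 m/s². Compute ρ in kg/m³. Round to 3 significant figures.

0.943 kg/m³

Solving P = ρ·g·h for ρ: ρ = P/(g·h).
P = 0.267 mmHg = 35.60 Pa; h = 3.85 m; g = 9.810 m/s².
ρ = 0.9425 kg/m³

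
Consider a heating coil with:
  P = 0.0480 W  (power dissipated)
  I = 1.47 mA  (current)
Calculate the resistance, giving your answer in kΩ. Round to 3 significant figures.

22.2 kΩ

Rearranging: R = P/I².
P = 0.0480 W; I = 1.47 mA = 0.001470 A.
R = 22213 Ω
22213 Ω × (1 kΩ / 1000 Ω) = 22.21 kΩ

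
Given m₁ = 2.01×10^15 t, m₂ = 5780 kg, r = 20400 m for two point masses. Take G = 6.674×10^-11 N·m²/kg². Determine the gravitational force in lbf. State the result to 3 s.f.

From Newton's law of gravitation: F = Gm₁m₂/r².
m₁ = 2.01×10^15 t = 2.010×10^18 kg; m₂ = 5780 kg; r = 20400 m; G = 6.674×10^-11 N·m²/kg².
F = 1863 N  (the unit combination reduces to kg·m/s² = N)
1863 N × (1 lbf / 4.448 N) = 418.9 lbf

419 lbf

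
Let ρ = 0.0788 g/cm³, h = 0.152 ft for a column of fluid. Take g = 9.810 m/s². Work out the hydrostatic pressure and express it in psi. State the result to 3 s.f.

P is given directly by: P = ρgh.
ρ = 0.0788 g/cm³ = 78.80 kg/m³; h = 0.152 ft = 0.04633 m; g = 9.810 m/s².
P = 35.81 Pa  (the unit combination reduces to kg/(m·s²) = Pa)
35.81 Pa × (1 psi / 6895 Pa) = 0.005194 psi

0.00519 psi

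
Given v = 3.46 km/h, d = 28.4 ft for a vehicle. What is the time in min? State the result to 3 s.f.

0.150 min

Solving v = d/t for t: t = d/v.
v = 3.46 km/h = 0.9611 m/s; d = 28.4 ft = 8.656 m.
t = 9.007 s
9.007 s × (1 min / 60.00 s) = 0.1501 min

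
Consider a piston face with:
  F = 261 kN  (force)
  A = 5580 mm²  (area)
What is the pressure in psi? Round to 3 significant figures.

6780 psi

P is given directly by: P = F/A.
F = 261 kN = 2.610×10^5 N; A = 5580 mm² = 0.005580 m².
P = 4.677×10^7 Pa  (the unit combination reduces to kg/(m·s²) = Pa)
4.677×10^7 Pa × (1 psi / 6895 Pa) = 6784 psi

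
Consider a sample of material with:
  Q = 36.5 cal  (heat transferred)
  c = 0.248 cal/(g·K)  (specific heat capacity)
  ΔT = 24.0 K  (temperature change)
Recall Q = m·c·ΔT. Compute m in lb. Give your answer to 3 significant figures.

0.0135 lb

Rearranging: m = Q/(c·ΔT).
Q = 36.5 cal = 152.7 J; c = 0.248 cal/(g·K) = 1038 J/(kg·K); ΔT = 24.0 K.
m = 0.006132 kg
0.006132 kg × (1 lb / 0.4536 kg) = 0.01352 lb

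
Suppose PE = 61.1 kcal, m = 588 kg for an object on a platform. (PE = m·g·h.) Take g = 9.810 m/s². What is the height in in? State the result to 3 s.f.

Solving PE = m·g·h for h: h = PE/(m·g).
PE = 61.1 kcal = 2.556×10^5 J; m = 588 kg; g = 9.810 m/s².
h = 44.32 m
44.32 m × (1 in / 0.02540 m) = 1745 in

1740 in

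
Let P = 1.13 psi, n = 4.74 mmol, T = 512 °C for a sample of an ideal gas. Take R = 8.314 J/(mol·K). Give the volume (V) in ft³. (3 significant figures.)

0.140 ft³

From the ideal-gas law: V = nRT/P.
P = 1.13 psi = 7791 Pa; n = 4.74 mmol = 0.004740 mol; T = 512 °C = 785.1 K; R = 8.314 J/(mol·K).
V = 0.003971 m³
0.003971 m³ × (1 ft³ / 0.02832 m³) = 0.1402 ft³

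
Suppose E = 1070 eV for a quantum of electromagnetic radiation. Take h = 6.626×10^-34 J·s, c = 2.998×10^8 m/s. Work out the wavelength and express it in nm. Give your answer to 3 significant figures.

Solving E = h·c/λ for λ: λ = hc/E.
E = 1070 eV = 1.714×10^-16 J; h = 6.626×10^-34 J·s; c = 2.998×10^8 m/s.
λ = 1.159×10^-9 m
1.159×10^-9 m × (1 nm / 1.000×10^-9 m) = 1.159 nm

1.16 nm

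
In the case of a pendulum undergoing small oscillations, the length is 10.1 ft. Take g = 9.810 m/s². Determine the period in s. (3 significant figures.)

T is given directly by: T = 2π√(L/g).
L = 10.1 ft = 3.078 m; g = 9.810 m/s².
T = 3.520 s

3.52 s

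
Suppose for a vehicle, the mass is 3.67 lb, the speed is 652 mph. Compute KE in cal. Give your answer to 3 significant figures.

Directly: KE = ½mv².
m = 3.67 lb = 1.665 kg; v = 652 mph = 291.5 m/s.
KE = 70711 J  (the unit combination reduces to kg·m²/s² = J)
70711 J × (1 cal / 4.184 J) = 16900 cal

16900 cal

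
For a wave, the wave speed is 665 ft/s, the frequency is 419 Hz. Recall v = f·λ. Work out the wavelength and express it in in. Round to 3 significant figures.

19.0 in

Rearranging v = f·λ for λ: λ = v/f.
v = 665 ft/s = 202.7 m/s; f = 419 Hz.
λ = 0.4838 m
0.4838 m × (1 in / 0.02540 m) = 19.05 in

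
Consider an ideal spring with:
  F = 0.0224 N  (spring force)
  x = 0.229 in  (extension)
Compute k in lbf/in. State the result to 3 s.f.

0.0220 lbf/in

Rearranging: k = F/x.
F = 0.0224 N; x = 0.229 in = 0.005817 m.
k = 3.851 N/m
3.851 N/m × (1 lbf/in / 175.1 N/m) = 0.02199 lbf/in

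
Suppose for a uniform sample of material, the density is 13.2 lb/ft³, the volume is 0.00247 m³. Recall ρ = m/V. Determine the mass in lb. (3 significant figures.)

1.15 lb

Solving ρ = m/V for m: m = ρV.
ρ = 13.2 lb/ft³ = 211.4 kg/m³; V = 0.00247 m³.
m = 0.5223 kg
0.5223 kg × (1 lb / 0.4536 kg) = 1.151 lb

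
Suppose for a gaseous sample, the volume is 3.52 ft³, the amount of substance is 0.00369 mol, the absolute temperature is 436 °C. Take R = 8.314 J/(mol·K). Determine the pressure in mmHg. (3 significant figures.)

1.64 mmHg

Directly: P = nRT/V.
V = 3.52 ft³ = 0.09968 m³; n = 0.00369 mol; T = 436 °C = 709.1 K; R = 8.314 J/(mol·K).
P = 218.3 Pa
218.3 Pa × (1 mmHg / 133.3 Pa) = 1.637 mmHg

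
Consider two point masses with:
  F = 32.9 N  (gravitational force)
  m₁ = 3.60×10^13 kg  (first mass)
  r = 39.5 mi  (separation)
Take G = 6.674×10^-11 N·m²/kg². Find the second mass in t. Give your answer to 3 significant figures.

55300 t

From Newton's law of gravitation: m₂ = F·r²/(G·m₁).
F = 32.9 N; m₁ = 3.60×10^13 kg; r = 39.5 mi = 63569 m; G = 6.674×10^-11 N·m²/kg².
m₂ = 5.533×10^7 kg
5.533×10^7 kg × (1 t / 1000 kg) = 55335 t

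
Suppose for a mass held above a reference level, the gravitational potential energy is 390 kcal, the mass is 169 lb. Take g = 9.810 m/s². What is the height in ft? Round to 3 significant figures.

Solving PE = m·g·h for h: h = PE/(m·g).
PE = 390 kcal = 1.632×10^6 J; m = 169 lb = 76.66 kg; g = 9.810 m/s².
h = 2170 m
2170 m × (1 ft / 0.3048 m) = 7119 ft

7120 ft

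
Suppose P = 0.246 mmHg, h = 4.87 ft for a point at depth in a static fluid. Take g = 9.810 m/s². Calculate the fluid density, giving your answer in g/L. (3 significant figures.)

2.25 g/L

Rearranging P = ρ·g·h for ρ: ρ = P/(g·h).
P = 0.246 mmHg = 32.80 Pa; h = 4.87 ft = 1.484 m; g = 9.810 m/s².
ρ = 2.252 kg/m³
Since 1 g/L = 1 kg/m³, 2.252 g/L.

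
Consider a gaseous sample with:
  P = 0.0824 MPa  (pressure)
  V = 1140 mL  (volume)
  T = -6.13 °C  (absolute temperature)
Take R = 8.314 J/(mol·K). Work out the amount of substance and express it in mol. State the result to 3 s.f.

From the ideal-gas law: n = PV/(RT).
P = 0.0824 MPa = 82400 Pa; V = 1140 mL = 0.001140 m³; T = -6.13 °C = 267.0 K; R = 8.314 J/(mol·K).
n = 0.04231 mol

0.0423 mol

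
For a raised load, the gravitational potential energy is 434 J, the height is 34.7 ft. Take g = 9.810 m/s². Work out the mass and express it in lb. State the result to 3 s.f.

9.22 lb

Solving PE = m·g·h for m: m = PE/(g·h).
PE = 434 J; h = 34.7 ft = 10.58 m; g = 9.810 m/s².
m = 4.183 kg
4.183 kg × (1 lb / 0.4536 kg) = 9.222 lb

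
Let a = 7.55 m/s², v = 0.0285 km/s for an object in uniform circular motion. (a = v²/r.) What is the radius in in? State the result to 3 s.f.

4240 in

Rearranging: r = v²/a.
a = 7.55 m/s²; v = 0.0285 km/s = 28.50 m/s.
r = 107.6 m
107.6 m × (1 in / 0.02540 m) = 4236 in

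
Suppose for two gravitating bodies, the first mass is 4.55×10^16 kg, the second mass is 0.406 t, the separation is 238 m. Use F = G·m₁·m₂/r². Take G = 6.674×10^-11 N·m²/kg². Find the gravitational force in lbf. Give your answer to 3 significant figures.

4890 lbf

From Newton's law of gravitation: F = Gm₁m₂/r².
m₁ = 4.55×10^16 kg; m₂ = 0.406 t = 406.0 kg; r = 238 m; G = 6.674×10^-11 N·m²/kg².
F = 21766 N
21766 N × (1 lbf / 4.448 N) = 4893 lbf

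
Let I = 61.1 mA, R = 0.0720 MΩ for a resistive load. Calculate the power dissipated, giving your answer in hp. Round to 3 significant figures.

P is given directly by: P = I²R.
I = 61.1 mA = 0.06110 A; R = 0.0720 MΩ = 72000 Ω.
P = 268.8 W
268.8 W × (1 hp / 745.7 W) = 0.3605 hp

0.360 hp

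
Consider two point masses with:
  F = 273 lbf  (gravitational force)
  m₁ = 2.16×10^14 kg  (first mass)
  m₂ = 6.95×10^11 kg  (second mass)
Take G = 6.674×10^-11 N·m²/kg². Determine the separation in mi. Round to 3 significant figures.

1780 mi

From Newton's law of gravitation: r = √(G·m₁m₂/F).
F = 273 lbf = 1214 N; m₁ = 2.16×10^14 kg; m₂ = 6.95×10^11 kg; G = 6.674×10^-11 N·m²/kg².
r = 2.872×10^6 m
2.872×10^6 m × (1 mi / 1609 m) = 1785 mi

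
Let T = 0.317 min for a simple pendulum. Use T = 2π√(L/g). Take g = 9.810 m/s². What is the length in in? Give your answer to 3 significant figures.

3540 in

Rearranging T = 2π√(L/g) for L: L = g·(T/2π)².
T = 0.317 min = 19.02 s; g = 9.810 m/s².
L = 89.89 m
89.89 m × (1 in / 0.02540 m) = 3539 in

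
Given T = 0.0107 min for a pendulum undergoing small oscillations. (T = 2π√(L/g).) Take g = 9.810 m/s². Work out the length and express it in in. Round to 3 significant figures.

Rearranging T = 2π√(L/g) for L: L = g·(T/2π)².
T = 0.0107 min = 0.6420 s; g = 9.810 m/s².
L = 0.1024 m
0.1024 m × (1 in / 0.02540 m) = 4.032 in

4.03 in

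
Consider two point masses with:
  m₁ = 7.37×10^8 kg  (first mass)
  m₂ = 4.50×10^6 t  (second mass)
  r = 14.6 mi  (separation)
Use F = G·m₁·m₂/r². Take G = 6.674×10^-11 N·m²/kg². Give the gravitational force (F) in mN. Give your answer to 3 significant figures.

401 mN

From Newton's law of gravitation: F = Gm₁m₂/r².
m₁ = 7.37×10^8 kg; m₂ = 4.50×10^6 t = 4.500×10^9 kg; r = 14.6 mi = 23496 m; G = 6.674×10^-11 N·m²/kg².
F = 0.4009 N  (the unit combination reduces to kg·m/s² = N)
0.4009 N × (1 mN / 0.001000 N) = 400.9 mN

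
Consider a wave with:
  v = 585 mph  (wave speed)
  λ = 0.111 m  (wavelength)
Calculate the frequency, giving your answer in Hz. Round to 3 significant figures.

Solving v = f·λ for f: f = v/λ.
v = 585 mph = 261.5 m/s; λ = 0.111 m.
f = 2356 Hz

2360 Hz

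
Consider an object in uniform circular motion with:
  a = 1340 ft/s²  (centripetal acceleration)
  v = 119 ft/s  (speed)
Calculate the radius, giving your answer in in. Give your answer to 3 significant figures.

Rearranging a = v²/r for r: r = v²/a.
a = 1340 ft/s² = 408.4 m/s²; v = 119 ft/s = 36.27 m/s.
r = 3.221 m
3.221 m × (1 in / 0.02540 m) = 126.8 in

127 in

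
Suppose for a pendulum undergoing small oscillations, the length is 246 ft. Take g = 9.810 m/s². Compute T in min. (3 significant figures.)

T is given directly by: T = 2π√(L/g).
L = 246 ft = 74.98 m; g = 9.810 m/s².
T = 17.37 s
17.37 s × (1 min / 60.00 s) = 0.2895 min

0.290 min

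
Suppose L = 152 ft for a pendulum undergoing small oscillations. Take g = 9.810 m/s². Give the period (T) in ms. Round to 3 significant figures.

Directly: T = 2π√(L/g).
L = 152 ft = 46.33 m; g = 9.810 m/s².
T = 13.65 s
13.65 s × (1 ms / 0.001000 s) = 13654 ms

13700 ms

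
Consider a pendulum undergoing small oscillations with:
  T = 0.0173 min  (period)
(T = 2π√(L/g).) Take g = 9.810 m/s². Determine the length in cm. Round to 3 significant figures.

26.8 cm

Solving T = 2π√(L/g) for L: L = g·(T/2π)².
T = 0.0173 min = 1.038 s; g = 9.810 m/s².
L = 0.2677 m
0.2677 m × (1 cm / 0.01000 m) = 26.77 cm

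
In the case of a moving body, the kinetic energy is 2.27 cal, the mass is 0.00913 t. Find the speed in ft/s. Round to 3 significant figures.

4.73 ft/s

Solving KE = ½mv² for v: v = √(2·KE/m).
KE = 2.27 cal = 9.498 J; m = 0.00913 t = 9.130 kg.
v = 1.442 m/s
1.442 m/s × (1 ft/s / 0.3048 m/s) = 4.732 ft/s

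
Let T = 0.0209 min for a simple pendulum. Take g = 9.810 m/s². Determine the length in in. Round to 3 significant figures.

15.4 in

Solving T = 2π√(L/g) for L: L = g·(T/2π)².
T = 0.0209 min = 1.254 s; g = 9.810 m/s².
L = 0.3908 m
0.3908 m × (1 in / 0.02540 m) = 15.38 in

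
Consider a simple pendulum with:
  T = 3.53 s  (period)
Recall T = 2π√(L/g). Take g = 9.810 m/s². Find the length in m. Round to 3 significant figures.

3.10 m

Solving T = 2π√(L/g) for L: L = g·(T/2π)².
T = 3.53 s; g = 9.810 m/s².
L = 3.096 m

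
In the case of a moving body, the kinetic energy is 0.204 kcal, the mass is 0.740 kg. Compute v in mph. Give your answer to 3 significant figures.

107 mph

Rearranging KE = ½mv² for v: v = √(2·KE/m).
KE = 0.204 kcal = 853.5 J; m = 0.740 kg.
v = 48.03 m/s
48.03 m/s × (1 mph / 0.4470 m/s) = 107.4 mph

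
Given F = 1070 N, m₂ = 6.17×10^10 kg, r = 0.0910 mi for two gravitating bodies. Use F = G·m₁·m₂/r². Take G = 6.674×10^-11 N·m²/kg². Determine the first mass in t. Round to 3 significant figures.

Solving F = G·m₁·m₂/r² for m₁: m₁ = F·r²/(G·m₂).
F = 1070 N; m₂ = 6.17×10^10 kg; r = 0.0910 mi = 146.5 m; G = 6.674×10^-11 N·m²/kg².
m₁ = 5.573×10^6 kg
5.573×10^6 kg × (1 t / 1000 kg) = 5573 t

5570 t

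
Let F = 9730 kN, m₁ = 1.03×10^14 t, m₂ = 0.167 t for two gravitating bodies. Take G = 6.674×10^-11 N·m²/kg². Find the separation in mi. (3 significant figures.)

0.00675 mi

From Newton's law of gravitation: r = √(G·m₁m₂/F).
F = 9730 kN = 9.730×10^6 N; m₁ = 1.03×10^14 t = 1.030×10^17 kg; m₂ = 0.167 t = 167.0 kg; G = 6.674×10^-11 N·m²/kg².
r = 10.86 m
10.86 m × (1 mi / 1609 m) = 0.006749 mi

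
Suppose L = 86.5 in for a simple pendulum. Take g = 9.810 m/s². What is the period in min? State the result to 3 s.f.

Directly: T = 2π√(L/g).
L = 86.5 in = 2.197 m; g = 9.810 m/s².
T = 2.974 s
2.974 s × (1 min / 60.00 s) = 0.04956 min

0.0496 min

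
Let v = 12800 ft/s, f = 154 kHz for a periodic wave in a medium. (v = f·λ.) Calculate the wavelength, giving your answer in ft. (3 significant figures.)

0.0831 ft

Solving v = f·λ for λ: λ = v/f.
v = 12800 ft/s = 3901 m/s; f = 154 kHz = 1.540×10^5 Hz.
λ = 0.02533 m
0.02533 m × (1 ft / 0.3048 m) = 0.08312 ft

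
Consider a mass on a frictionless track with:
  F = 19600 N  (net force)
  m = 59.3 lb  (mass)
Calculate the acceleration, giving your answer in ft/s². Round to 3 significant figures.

From Newton's second law: a = F/m.
F = 19600 N; m = 59.3 lb = 26.90 kg.
a = 728.7 m/s²
728.7 m/s² × (1 ft/s² / 0.3048 m/s²) = 2391 ft/s²

2390 ft/s²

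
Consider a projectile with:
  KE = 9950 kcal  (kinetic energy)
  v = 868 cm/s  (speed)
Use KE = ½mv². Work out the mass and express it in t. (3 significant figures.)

1110 t

Solving KE = ½mv² for m: m = 2·KE/v².
KE = 9950 kcal = 4.163×10^7 J; v = 868 cm/s = 8.680 m/s.
m = 1.105×10^6 kg
1.105×10^6 kg × (1 t / 1000 kg) = 1105 t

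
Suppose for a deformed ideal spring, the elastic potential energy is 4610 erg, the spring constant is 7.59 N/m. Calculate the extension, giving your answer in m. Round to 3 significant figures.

Rearranging: x = √(2U/k).
U = 4610 erg = 4.610×10^-4 J; k = 7.59 N/m.
x = 0.01102 m

0.0110 m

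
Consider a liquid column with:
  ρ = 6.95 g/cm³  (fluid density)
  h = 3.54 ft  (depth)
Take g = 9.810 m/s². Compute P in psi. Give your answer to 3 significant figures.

10.7 psi

P is given directly by: P = ρgh.
ρ = 6.95 g/cm³ = 6950 kg/m³; h = 3.54 ft = 1.079 m; g = 9.810 m/s².
P = 73565 Pa
73565 Pa × (1 psi / 6895 Pa) = 10.67 psi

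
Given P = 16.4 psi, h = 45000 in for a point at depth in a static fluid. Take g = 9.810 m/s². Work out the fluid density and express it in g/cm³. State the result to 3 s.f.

0.0101 g/cm³

Rearranging: ρ = P/(g·h).
P = 16.4 psi = 1.131×10^5 Pa; h = 45000 in = 1143 m; g = 9.810 m/s².
ρ = 10.08 kg/m³
10.08 kg/m³ × (1 g/cm³ / 1000 kg/m³) = 0.01008 g/cm³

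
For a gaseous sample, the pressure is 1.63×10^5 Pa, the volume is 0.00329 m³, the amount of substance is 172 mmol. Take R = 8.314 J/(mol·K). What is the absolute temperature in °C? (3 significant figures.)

102 °C

From the ideal-gas law: T = PV/(nR).
P = 1.63×10^5 Pa; V = 0.00329 m³; n = 172 mmol = 0.1720 mol; R = 8.314 J/(mol·K).
T = 375.0 K
375.0 K − 273.15 = 101.9 °C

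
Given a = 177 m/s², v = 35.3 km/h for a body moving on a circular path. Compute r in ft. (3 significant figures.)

Solving a = v²/r for r: r = v²/a.
a = 177 m/s²; v = 35.3 km/h = 9.806 m/s.
r = 0.5432 m
0.5432 m × (1 ft / 0.3048 m) = 1.782 ft

1.78 ft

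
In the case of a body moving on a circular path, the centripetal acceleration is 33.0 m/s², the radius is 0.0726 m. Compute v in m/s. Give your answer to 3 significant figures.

Rearranging a = v²/r for v: v = √(a·r).
a = 33.0 m/s²; r = 0.0726 m.
v = 1.548 m/s

1.55 m/s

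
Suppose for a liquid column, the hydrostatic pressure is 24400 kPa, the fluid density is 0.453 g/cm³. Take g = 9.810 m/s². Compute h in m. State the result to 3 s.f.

Rearranging: h = P/(ρ·g).
P = 24400 kPa = 2.440×10^7 Pa; ρ = 0.453 g/cm³ = 453.0 kg/m³; g = 9.810 m/s².
h = 5491 m

5490 m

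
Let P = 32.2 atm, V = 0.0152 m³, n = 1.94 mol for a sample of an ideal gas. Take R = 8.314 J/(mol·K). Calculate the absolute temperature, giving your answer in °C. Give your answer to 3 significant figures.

From the ideal-gas law: T = PV/(nR).
P = 32.2 atm = 3.263×10^6 Pa; V = 0.0152 m³; n = 1.94 mol; R = 8.314 J/(mol·K).
T = 3075 K
3075 K − 273.15 = 2802 °C

2800 °C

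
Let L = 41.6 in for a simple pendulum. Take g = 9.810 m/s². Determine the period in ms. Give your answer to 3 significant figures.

Directly: T = 2π√(L/g).
L = 41.6 in = 1.057 m; g = 9.810 m/s².
T = 2.062 s
2.062 s × (1 ms / 0.001000 s) = 2062 ms

2060 ms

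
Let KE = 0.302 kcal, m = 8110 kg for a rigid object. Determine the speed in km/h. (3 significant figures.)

Rearranging KE = ½mv² for v: v = √(2·KE/m).
KE = 0.302 kcal = 1264 J; m = 8110 kg.
v = 0.5582 m/s
0.5582 m/s × (1 km/h / 0.2778 m/s) = 2.010 km/h

2.01 km/h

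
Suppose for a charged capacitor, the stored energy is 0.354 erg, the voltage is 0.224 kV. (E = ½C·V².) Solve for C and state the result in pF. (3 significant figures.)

1.41 pF

Rearranging E = ½C·V² for C: C = 2E/V².
E = 0.354 erg = 3.540×10^-8 J; V = 0.224 kV = 224.0 V.
C = 1.411×10^-12 F
1.411×10^-12 F × (1 pF / 1.000×10^-12 F) = 1.411 pF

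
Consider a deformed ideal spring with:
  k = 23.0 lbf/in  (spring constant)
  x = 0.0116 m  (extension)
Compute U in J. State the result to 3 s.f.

Directly: U = ½kx².
k = 23.0 lbf/in = 4028 N/m; x = 0.0116 m.
U = 0.2710 J

0.271 J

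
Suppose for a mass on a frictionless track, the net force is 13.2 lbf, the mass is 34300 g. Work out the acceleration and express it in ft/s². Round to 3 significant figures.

Rearranging: a = F/m.
F = 13.2 lbf = 58.72 N; m = 34300 g = 34.30 kg.
a = 1.712 m/s²
1.712 m/s² × (1 ft/s² / 0.3048 m/s²) = 5.616 ft/s²

5.62 ft/s²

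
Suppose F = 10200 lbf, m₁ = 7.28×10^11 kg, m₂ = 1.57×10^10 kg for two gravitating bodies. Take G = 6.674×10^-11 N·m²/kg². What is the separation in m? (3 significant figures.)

From Newton's law of gravitation: r = √(G·m₁m₂/F).
F = 10200 lbf = 45372 N; m₁ = 7.28×10^11 kg; m₂ = 1.57×10^10 kg; G = 6.674×10^-11 N·m²/kg².
r = 4100 m

4100 m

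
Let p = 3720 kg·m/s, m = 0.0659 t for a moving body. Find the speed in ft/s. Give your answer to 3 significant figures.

185 ft/s

Rearranging: v = p/m.
p = 3720 kg·m/s; m = 0.0659 t = 65.90 kg.
v = 56.45 m/s
56.45 m/s × (1 ft/s / 0.3048 m/s) = 185.2 ft/s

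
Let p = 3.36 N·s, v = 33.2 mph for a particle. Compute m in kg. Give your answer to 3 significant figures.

0.226 kg

Rearranging: m = p/v.
p = 3.36 N·s = 3.360 kg·m/s; v = 33.2 mph = 14.84 m/s.
m = 0.2264 kg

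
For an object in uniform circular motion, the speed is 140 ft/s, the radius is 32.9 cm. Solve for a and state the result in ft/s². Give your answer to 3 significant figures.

Directly: a = v²/r.
v = 140 ft/s = 42.67 m/s; r = 32.9 cm = 0.3290 m.
a = 5535 m/s²
5535 m/s² × (1 ft/s² / 0.3048 m/s²) = 18158 ft/s²

18200 ft/s²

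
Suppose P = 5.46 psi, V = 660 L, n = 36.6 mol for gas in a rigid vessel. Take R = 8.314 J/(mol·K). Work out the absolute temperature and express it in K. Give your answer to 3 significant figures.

81.7 K

Solving PV = nRT for T: T = PV/(nR).
P = 5.46 psi = 37645 Pa; V = 660 L = 0.6600 m³; n = 36.6 mol; R = 8.314 J/(mol·K).
T = 81.65 K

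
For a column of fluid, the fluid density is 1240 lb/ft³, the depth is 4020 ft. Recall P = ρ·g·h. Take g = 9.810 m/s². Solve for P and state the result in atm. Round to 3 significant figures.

Directly: P = ρgh.
ρ = 1240 lb/ft³ = 19863 kg/m³; h = 4020 ft = 1225 m; g = 9.810 m/s².
P = 2.388×10^8 Pa
2.388×10^8 Pa × (1 atm / 1.013×10^5 Pa) = 2356 atm

2360 atm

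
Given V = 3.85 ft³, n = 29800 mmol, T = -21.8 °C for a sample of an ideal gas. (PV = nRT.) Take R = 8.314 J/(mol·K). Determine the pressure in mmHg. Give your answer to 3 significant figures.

P is given directly by: P = nRT/V.
V = 3.85 ft³ = 0.1090 m³; n = 29800 mmol = 29.80 mol; T = -21.8 °C = 251.3 K; R = 8.314 J/(mol·K).
P = 5.712×10^5 Pa  (the unit combination reduces to kg/(m·s²) = Pa)
5.712×10^5 Pa × (1 mmHg / 133.3 Pa) = 4284 mmHg

4280 mmHg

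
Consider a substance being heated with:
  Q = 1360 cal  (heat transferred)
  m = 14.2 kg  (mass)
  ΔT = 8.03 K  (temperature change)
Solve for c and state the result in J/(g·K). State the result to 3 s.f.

0.0499 J/(g·K)

Rearranging: c = Q/(m·ΔT).
Q = 1360 cal = 5690 J; m = 14.2 kg; ΔT = 8.03 K.
c = 49.90 J/(kg·K)
49.90 J/(kg·K) × (1 J/(g·K) / 1000 J/(kg·K)) = 0.04990 J/(g·K)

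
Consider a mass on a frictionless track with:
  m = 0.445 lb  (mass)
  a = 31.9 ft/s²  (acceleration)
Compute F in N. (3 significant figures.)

1.96 N

F is given directly by: F = m·a.
m = 0.445 lb = 0.2018 kg; a = 31.9 ft/s² = 9.723 m/s².
F = 1.963 N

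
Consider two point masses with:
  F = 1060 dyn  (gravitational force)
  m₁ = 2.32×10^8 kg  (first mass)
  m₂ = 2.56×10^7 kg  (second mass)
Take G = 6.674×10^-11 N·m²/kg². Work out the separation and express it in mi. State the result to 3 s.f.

From Newton's law of gravitation: r = √(G·m₁m₂/F).
F = 1060 dyn = 0.01060 N; m₁ = 2.32×10^8 kg; m₂ = 2.56×10^7 kg; G = 6.674×10^-11 N·m²/kg².
r = 6115 m
6115 m × (1 mi / 1609 m) = 3.800 mi

3.80 mi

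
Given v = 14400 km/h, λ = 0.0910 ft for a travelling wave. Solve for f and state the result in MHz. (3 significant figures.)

Solving v = f·λ for f: f = v/λ.
v = 14400 km/h = 4000 m/s; λ = 0.0910 ft = 0.02774 m.
f = 1.442×10^5 Hz
1.442×10^5 Hz × (1 MHz / 1.000×10^6 Hz) = 0.1442 MHz

0.144 MHz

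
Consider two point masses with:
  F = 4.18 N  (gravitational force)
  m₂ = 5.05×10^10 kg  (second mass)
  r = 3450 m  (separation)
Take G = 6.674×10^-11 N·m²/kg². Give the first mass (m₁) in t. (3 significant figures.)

14800 t

Rearranging F = G·m₁·m₂/r² for m₁: m₁ = F·r²/(G·m₂).
F = 4.18 N; m₂ = 5.05×10^10 kg; r = 3450 m; G = 6.674×10^-11 N·m²/kg².
m₁ = 1.476×10^7 kg
1.476×10^7 kg × (1 t / 1000 kg) = 14762 t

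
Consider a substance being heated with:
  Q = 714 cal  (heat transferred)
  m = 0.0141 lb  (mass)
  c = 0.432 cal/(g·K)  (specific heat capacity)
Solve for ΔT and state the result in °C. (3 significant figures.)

258 °C

Rearranging Q = m·c·ΔT for ΔT: ΔT = Q/(m·c).
Q = 714 cal = 2987 J; m = 0.0141 lb = 0.006396 kg; c = 0.432 cal/(g·K) = 1807 J/(kg·K).
ΔT = 258.4 K
Since 1 °C = 1 K, 258.4 °C.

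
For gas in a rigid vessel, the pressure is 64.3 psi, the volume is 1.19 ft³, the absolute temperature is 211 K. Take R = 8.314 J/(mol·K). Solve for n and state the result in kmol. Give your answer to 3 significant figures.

From the ideal-gas law: n = PV/(RT).
P = 64.3 psi = 4.433×10^5 Pa; V = 1.19 ft³ = 0.03370 m³; T = 211 K; R = 8.314 J/(mol·K).
n = 8.516 mol
8.516 mol × (1 kmol / 1000 mol) = 0.008516 kmol

0.00852 kmol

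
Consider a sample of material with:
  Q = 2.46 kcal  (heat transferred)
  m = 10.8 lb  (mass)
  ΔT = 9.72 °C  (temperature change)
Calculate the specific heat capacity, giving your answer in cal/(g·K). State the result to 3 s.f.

Rearranging: c = Q/(m·ΔT).
Q = 2.46 kcal = 10293 J; m = 10.8 lb = 4.899 kg; ΔT = 9.72 °C = 9.720 K.
c = 216.2 J/(kg·K)
216.2 J/(kg·K) × (1 cal/(g·K) / 4184 J/(kg·K)) = 0.05166 cal/(g·K)

0.0517 cal/(g·K)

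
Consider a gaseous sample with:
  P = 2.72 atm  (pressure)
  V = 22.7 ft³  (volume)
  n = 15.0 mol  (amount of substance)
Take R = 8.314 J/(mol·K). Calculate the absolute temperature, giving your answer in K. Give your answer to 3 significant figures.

Solving PV = nRT for T: T = PV/(nR).
P = 2.72 atm = 2.756×10^5 Pa; V = 22.7 ft³ = 0.6428 m³; n = 15.0 mol; R = 8.314 J/(mol·K).
T = 1421 K

1420 K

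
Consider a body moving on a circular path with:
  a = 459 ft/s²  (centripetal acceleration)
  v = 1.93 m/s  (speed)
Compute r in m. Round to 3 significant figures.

0.0266 m

Solving a = v²/r for r: r = v²/a.
a = 459 ft/s² = 139.9 m/s²; v = 1.93 m/s.
r = 0.02662 m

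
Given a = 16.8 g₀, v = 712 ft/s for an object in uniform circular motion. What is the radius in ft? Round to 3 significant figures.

938 ft

Rearranging: r = v²/a.
a = 16.8 g₀ = 164.8 m/s²; v = 712 ft/s = 217.0 m/s.
r = 285.9 m
285.9 m × (1 ft / 0.3048 m) = 937.9 ft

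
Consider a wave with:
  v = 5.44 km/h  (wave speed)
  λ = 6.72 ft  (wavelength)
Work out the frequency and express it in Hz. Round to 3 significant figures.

Rearranging v = f·λ for f: f = v/λ.
v = 5.44 km/h = 1.511 m/s; λ = 6.72 ft = 2.048 m.
f = 0.7378 Hz

0.738 Hz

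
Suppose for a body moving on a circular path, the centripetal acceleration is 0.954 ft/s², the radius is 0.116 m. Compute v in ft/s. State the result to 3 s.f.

0.603 ft/s

Rearranging a = v²/r for v: v = √(a·r).
a = 0.954 ft/s² = 0.2908 m/s²; r = 0.116 m.
v = 0.1837 m/s
0.1837 m/s × (1 ft/s / 0.3048 m/s) = 0.6026 ft/s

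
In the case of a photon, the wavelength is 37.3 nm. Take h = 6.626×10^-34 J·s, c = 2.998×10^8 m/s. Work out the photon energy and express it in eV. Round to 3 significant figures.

Directly: E = hc/λ.
λ = 37.3 nm = 3.730×10^-8 m; h = 6.626×10^-34 J·s; c = 2.998×10^8 m/s.
E = 5.326×10^-18 J  (the unit combination reduces to kg·m²/s² = J)
5.326×10^-18 J × (1 eV / 1.602×10^-19 J) = 33.24 eV

33.2 eV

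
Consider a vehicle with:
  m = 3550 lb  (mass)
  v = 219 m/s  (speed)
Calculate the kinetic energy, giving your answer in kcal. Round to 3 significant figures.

9230 kcal

Directly: KE = ½mv².
m = 3550 lb = 1610 kg; v = 219 m/s.
KE = 3.861×10^7 J
3.861×10^7 J × (1 kcal / 4184 J) = 9229 kcal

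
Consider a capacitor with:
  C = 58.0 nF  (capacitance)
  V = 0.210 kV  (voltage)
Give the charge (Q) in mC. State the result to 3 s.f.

0.0122 mC

Rearranging: Q = CV.
C = 58.0 nF = 5.800×10^-8 F; V = 0.210 kV = 210.0 V.
Q = 1.218×10^-5 C
1.218×10^-5 C × (1 mC / 0.001000 C) = 0.01218 mC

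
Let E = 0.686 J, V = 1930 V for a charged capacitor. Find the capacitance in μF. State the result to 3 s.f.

0.368 μF

Solving E = ½C·V² for C: C = 2E/V².
E = 0.686 J; V = 1930 V.
C = 3.683×10^-7 F
3.683×10^-7 F × (1 μF / 1.000×10^-6 F) = 0.3683 μF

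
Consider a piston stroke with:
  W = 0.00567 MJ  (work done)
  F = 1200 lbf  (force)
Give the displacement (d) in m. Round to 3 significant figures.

Rearranging W = F·d for d: d = W/F.
W = 0.00567 MJ = 5670 J; F = 1200 lbf = 5338 N.
d = 1.062 m

1.06 m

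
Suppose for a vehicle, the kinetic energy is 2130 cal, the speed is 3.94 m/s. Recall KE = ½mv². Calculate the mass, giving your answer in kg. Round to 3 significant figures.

Rearranging: m = 2·KE/v².
KE = 2130 cal = 8912 J; v = 3.94 m/s.
m = 1148 kg

1150 kg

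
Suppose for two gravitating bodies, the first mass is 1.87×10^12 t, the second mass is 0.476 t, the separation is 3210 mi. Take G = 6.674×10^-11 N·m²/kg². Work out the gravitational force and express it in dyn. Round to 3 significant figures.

0.223 dyn

From Newton's law of gravitation: F = Gm₁m₂/r².
m₁ = 1.87×10^12 t = 1.870×10^15 kg; m₂ = 0.476 t = 476.0 kg; r = 3210 mi = 5.166×10^6 m; G = 6.674×10^-11 N·m²/kg².
F = 2.226×10^-6 N  (the unit combination reduces to kg·m/s² = N)
2.226×10^-6 N × (1 dyn / 1.000×10^-5 N) = 0.2226 dyn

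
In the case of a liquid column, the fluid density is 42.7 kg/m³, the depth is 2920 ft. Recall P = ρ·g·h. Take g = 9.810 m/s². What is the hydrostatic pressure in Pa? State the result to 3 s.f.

3.73×10^5 Pa

P is given directly by: P = ρgh.
ρ = 42.7 kg/m³; h = 2920 ft = 890.0 m; g = 9.810 m/s².
P = 3.728×10^5 Pa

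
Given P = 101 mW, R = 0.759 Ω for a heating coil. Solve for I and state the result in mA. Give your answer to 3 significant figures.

Rearranging: I = √(P/R).
P = 101 mW = 0.1010 W; R = 0.759 Ω.
I = 0.3648 A
0.3648 A × (1 mA / 0.001000 A) = 364.8 mA

365 mA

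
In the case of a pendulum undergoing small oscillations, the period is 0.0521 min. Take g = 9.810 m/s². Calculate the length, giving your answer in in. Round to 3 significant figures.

Solving T = 2π√(L/g) for L: L = g·(T/2π)².
T = 0.0521 min = 3.126 s; g = 9.810 m/s².
L = 2.428 m
2.428 m × (1 in / 0.02540 m) = 95.60 in

95.6 in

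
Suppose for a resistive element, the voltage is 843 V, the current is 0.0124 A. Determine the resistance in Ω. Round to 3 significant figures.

68000 Ω

From Ohm's law: R = V/I.
V = 843 V; I = 0.0124 A.
R = 67984 Ω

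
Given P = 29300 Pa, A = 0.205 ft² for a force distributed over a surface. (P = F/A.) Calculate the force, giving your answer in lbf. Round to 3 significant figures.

125 lbf

Rearranging P = F/A for F: F = P·A.
P = 29300 Pa; A = 0.205 ft² = 0.01905 m².
F = 558.0 N
558.0 N × (1 lbf / 4.448 N) = 125.4 lbf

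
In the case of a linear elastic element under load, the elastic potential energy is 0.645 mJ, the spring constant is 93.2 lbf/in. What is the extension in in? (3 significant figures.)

0.0111 in

Rearranging: x = √(2U/k).
U = 0.645 mJ = 6.450×10^-4 J; k = 93.2 lbf/in = 16322 N/m.
x = 2.811×10^-4 m
2.811×10^-4 m × (1 in / 0.02540 m) = 0.01107 in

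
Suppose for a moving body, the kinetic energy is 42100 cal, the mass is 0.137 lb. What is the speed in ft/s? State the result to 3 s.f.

Rearranging KE = ½mv² for v: v = √(2·KE/m).
KE = 42100 cal = 1.761×10^5 J; m = 0.137 lb = 0.06214 kg.
v = 2381 m/s
2381 m/s × (1 ft/s / 0.3048 m/s) = 7812 ft/s

7810 ft/s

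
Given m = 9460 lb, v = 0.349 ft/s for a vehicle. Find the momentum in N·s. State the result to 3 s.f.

p is given directly by: p = mv.
m = 9460 lb = 4291 kg; v = 0.349 ft/s = 0.1064 m/s.
p = 456.5 kg·m/s
Since 1 N·s = 1 kg·m/s, 456.5 N·s.

456 N·s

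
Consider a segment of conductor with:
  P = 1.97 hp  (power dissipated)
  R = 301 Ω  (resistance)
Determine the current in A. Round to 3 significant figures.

2.21 A

Rearranging P = I²R for I: I = √(P/R).
P = 1.97 hp = 1469 W; R = 301 Ω.
I = 2.209 A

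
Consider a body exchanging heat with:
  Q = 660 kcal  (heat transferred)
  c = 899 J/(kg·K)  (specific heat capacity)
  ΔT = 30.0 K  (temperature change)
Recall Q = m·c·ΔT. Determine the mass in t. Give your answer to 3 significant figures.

Solving Q = m·c·ΔT for m: m = Q/(c·ΔT).
Q = 660 kcal = 2.761×10^6 J; c = 899 J/(kg·K); ΔT = 30.0 K.
m = 102.4 kg
102.4 kg × (1 t / 1000 kg) = 0.1024 t

0.102 t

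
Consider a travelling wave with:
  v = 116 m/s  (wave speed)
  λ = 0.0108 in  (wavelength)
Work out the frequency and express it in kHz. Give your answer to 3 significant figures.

Rearranging: f = v/λ.
v = 116 m/s; λ = 0.0108 in = 2.743×10^-4 m.
f = 4.229×10^5 Hz
4.229×10^5 Hz × (1 kHz / 1000 Hz) = 422.9 kHz

423 kHz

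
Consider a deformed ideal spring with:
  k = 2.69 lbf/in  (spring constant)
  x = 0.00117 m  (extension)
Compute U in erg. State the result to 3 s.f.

Directly: U = ½kx².
k = 2.69 lbf/in = 471.1 N/m; x = 0.00117 m.
U = 3.224×10^-4 J  (the unit combination reduces to kg·m²/s² = J)
3.224×10^-4 J × (1 erg / 1.000×10^-7 J) = 3224 erg

3220 erg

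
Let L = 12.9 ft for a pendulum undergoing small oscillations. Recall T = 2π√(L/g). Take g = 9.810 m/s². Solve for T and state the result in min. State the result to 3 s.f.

0.0663 min

T is given directly by: T = 2π√(L/g).
L = 12.9 ft = 3.932 m; g = 9.810 m/s².
T = 3.978 s
3.978 s × (1 min / 60.00 s) = 0.06630 min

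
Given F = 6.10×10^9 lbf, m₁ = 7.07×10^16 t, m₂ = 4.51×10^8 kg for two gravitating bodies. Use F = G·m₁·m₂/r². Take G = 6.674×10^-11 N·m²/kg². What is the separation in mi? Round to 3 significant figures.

Solving F = G·m₁·m₂/r² for r: r = √(G·m₁m₂/F).
F = 6.10×10^9 lbf = 2.713×10^10 N; m₁ = 7.07×10^16 t = 7.070×10^19 kg; m₂ = 4.51×10^8 kg; G = 6.674×10^-11 N·m²/kg².
r = 8856 m
8856 m × (1 mi / 1609 m) = 5.503 mi

5.50 mi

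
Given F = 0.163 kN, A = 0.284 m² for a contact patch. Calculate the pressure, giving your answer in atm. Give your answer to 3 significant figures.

0.00566 atm

P is given directly by: P = F/A.
F = 0.163 kN = 163.0 N; A = 0.284 m².
P = 573.9 Pa
573.9 Pa × (1 atm / 1.013×10^5 Pa) = 0.005664 atm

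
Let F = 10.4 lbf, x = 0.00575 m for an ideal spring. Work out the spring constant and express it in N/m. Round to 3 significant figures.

8050 N/m

From Hooke's law: k = F/x.
F = 10.4 lbf = 46.26 N; x = 0.00575 m.
k = 8045 N/m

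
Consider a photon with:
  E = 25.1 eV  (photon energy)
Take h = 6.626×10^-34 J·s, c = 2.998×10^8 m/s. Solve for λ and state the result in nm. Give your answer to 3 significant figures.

49.4 nm

Rearranging: λ = hc/E.
E = 25.1 eV = 4.021×10^-18 J; h = 6.626×10^-34 J·s; c = 2.998×10^8 m/s.
λ = 4.940×10^-8 m
4.940×10^-8 m × (1 nm / 1.000×10^-9 m) = 49.40 nm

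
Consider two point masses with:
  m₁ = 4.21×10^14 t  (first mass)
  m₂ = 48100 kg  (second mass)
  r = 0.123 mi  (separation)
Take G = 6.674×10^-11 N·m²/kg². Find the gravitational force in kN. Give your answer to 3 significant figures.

34500 kN

From Newton's law of gravitation: F = Gm₁m₂/r².
m₁ = 4.21×10^14 t = 4.210×10^17 kg; m₂ = 48100 kg; r = 0.123 mi = 197.9 m; G = 6.674×10^-11 N·m²/kg².
F = 3.449×10^7 N
3.449×10^7 N × (1 kN / 1000 N) = 34491 kN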